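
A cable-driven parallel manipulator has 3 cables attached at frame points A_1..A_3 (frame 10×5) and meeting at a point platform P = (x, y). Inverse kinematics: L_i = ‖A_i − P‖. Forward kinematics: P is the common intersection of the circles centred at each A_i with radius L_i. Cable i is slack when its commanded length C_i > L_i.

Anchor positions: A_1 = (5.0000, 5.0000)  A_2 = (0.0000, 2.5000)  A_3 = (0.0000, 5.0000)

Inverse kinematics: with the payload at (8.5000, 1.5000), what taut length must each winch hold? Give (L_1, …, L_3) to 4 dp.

L_1 = √((5.0000−8.5000)² + (5.0000−1.5000)²) = 4.9497
L_2 = √((0.0000−8.5000)² + (2.5000−1.5000)²) = 8.5586
L_3 = √((0.0000−8.5000)² + (5.0000−1.5000)²) = 9.1924

(4.9497, 8.5586, 9.1924)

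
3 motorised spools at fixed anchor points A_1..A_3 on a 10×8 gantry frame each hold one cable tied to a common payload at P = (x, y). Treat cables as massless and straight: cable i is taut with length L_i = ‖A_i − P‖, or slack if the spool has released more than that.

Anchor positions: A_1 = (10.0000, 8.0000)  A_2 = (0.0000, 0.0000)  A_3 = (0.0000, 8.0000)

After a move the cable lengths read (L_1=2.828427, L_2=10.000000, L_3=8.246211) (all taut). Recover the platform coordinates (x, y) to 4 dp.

(8.0000, 6.0000)

circle eqns → linear via eq_j − eq_1; set c_j = A_j·A_j − L_j²
c_1 = 100.0000+64.0000−8.0000 = 156.0000
20.0000·x + 16.0000·y = c_1−c_2 = 256.0000
20.0000·x + 0.0000·y = c_1−c_3 = 160.0000
solve first two rows → x=8.0000, y=6.0000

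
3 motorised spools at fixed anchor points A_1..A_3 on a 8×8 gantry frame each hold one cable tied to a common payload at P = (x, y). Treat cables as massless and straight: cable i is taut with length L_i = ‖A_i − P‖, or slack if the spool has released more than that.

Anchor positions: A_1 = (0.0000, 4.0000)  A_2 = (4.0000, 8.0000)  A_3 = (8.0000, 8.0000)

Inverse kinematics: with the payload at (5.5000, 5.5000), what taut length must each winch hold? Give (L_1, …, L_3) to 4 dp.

L_1: Δ = A_1−P = (-5.5000, -1.5000) → ‖Δ‖ = √32.5000 = 5.7009
L_2: Δ = A_2−P = (-1.5000, 2.5000) → ‖Δ‖ = √8.5000 = 2.9155
L_3: Δ = A_3−P = (2.5000, 2.5000) → ‖Δ‖ = √12.5000 = 3.5355

(5.7009, 2.9155, 3.5355)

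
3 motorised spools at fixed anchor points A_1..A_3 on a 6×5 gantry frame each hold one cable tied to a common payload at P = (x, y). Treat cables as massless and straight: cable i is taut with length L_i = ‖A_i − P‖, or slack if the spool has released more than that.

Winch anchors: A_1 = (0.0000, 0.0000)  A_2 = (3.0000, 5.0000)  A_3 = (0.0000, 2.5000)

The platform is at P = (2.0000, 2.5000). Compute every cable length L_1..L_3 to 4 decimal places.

(3.2016, 2.6926, 2.0000)

cable 1: Δx=-2.0000, Δy=-2.5000; L_1 = √(Δx²+Δy²) = 3.2016
cable 2: Δx=1.0000, Δy=2.5000; L_2 = √(Δx²+Δy²) = 2.6926
cable 3: Δx=-2.0000, Δy=0.0000; L_3 = √(Δx²+Δy²) = 2.0000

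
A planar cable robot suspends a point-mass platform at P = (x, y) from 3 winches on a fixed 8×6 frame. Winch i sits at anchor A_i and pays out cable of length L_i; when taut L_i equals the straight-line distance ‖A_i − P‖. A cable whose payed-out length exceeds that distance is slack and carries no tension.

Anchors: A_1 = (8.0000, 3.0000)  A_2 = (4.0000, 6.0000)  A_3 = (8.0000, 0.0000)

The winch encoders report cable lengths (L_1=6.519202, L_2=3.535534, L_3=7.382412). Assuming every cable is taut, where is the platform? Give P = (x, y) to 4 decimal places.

each cable: (A_i−P)·(A_i−P) = L_i²; let c_i = ‖A_i‖²−L_i²
c_1 = 64.0000+9.0000−42.5000 = 30.5000
row 1: 8.0000x − 6.0000y = -9.0000  (c_2=39.5000)
row 2: 0.0000x + 6.0000y = 21.0000  (c_3=9.5000)
Cramer on rows 1–2 → x = 1.5000, y = 3.5000

(1.5000, 3.5000)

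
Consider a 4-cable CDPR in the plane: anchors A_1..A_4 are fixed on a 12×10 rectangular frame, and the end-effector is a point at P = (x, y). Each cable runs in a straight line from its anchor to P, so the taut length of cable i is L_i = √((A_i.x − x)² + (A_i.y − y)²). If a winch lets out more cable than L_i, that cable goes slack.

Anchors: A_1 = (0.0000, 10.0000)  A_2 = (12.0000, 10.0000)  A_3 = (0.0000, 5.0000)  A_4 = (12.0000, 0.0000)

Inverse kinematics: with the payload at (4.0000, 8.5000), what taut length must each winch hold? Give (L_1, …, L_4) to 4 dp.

(4.2720, 8.1394, 5.3151, 11.6726)

L_1 = √((0.0000−4.0000)² + (10.0000−8.5000)²) = 4.2720
L_2 = √((12.0000−4.0000)² + (10.0000−8.5000)²) = 8.1394
L_3 = √((0.0000−4.0000)² + (5.0000−8.5000)²) = 5.3151
L_4 = √((12.0000−4.0000)² + (0.0000−8.5000)²) = 11.6726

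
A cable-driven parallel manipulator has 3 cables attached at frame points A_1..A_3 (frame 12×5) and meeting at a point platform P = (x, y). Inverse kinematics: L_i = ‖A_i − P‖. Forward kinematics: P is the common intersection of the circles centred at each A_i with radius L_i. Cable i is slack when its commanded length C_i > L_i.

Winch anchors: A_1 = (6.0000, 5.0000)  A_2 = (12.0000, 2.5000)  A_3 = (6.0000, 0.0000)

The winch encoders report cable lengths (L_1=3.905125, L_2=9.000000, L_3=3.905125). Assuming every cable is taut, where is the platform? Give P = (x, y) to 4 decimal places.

circle eqns → linear via eq_j − eq_1; set q_j = A_j·A_j − L_j²
q_1 = 36.0000+25.0000−15.2500 = 45.7500
-12.0000·x + 5.0000·y = q_1−q_2 = -23.5000
0.0000·x + 10.0000·y = q_1−q_3 = 25.0000
solve first two rows → x=3.0000, y=2.5000

(3.0000, 2.5000)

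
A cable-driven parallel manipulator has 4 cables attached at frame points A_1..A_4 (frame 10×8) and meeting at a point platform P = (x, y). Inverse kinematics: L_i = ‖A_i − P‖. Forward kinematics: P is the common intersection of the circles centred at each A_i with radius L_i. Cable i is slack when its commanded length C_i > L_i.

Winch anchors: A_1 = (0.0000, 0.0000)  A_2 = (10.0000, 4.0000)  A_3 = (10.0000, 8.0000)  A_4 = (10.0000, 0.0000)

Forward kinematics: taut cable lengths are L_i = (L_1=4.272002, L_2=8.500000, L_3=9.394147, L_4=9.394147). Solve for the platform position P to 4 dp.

circle eqns → linear via eq_j − eq_1; set q_j = A_j·A_j − L_j²
q_1 = 0.0000+0.0000−18.2500 = -18.2500
-20.0000·x − 8.0000·y = q_1−q_2 = -62.0000
-20.0000·x − 16.0000·y = q_1−q_3 = -94.0000
-20.0000·x + 0.0000·y = q_1−q_4 = -30.0000
solve first two rows → x=1.5000, y=4.0000
check cable 4: ‖A_4−P‖² = 88.2500 ≈ L_4² = 88.2500 ✓

(1.5000, 4.0000)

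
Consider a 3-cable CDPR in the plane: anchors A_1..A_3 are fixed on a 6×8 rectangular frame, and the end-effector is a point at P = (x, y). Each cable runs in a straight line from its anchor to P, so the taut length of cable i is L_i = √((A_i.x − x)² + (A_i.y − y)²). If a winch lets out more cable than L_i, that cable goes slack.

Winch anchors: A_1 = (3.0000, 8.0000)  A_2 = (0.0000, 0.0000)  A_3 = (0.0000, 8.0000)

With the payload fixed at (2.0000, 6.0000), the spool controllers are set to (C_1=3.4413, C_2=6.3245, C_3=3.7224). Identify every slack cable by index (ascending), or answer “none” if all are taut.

cable 1: √((1.0000)²+(2.0000)²)=2.2361, C_1=3.4413: slack
cable 2: √((-2.0000)²+(-6.0000)²)=6.3246, C_2=6.3245: taut
cable 3: √((-2.0000)²+(2.0000)²)=2.8284, C_3=3.7224: slack

1, 3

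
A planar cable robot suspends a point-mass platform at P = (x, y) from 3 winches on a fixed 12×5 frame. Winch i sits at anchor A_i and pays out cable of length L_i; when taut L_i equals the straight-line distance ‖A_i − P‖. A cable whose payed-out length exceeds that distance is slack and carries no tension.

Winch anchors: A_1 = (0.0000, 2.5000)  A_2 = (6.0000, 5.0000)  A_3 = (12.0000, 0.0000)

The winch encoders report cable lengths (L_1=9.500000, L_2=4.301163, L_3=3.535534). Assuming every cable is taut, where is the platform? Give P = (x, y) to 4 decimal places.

(9.5000, 2.5000)

circle eqns → linear via eq_j − eq_1; set q_j = A_j·A_j − L_j²
q_1 = 0.0000+6.2500−90.2500 = -84.0000
-12.0000·x − 5.0000·y = q_1−q_2 = -126.5000
-24.0000·x + 5.0000·y = q_1−q_3 = -215.5000
solve first two rows → x=9.5000, y=2.5000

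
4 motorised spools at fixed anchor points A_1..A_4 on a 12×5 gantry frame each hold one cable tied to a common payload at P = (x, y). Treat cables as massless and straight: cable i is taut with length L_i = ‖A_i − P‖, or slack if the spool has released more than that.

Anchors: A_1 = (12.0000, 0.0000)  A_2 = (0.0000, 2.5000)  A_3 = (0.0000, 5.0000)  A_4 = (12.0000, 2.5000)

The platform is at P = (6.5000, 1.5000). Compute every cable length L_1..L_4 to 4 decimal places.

(5.7009, 6.5765, 7.3824, 5.5902)

cable 1: Δx=5.5000, Δy=-1.5000; L_1 = √(Δx²+Δy²) = 5.7009
cable 2: Δx=-6.5000, Δy=1.0000; L_2 = √(Δx²+Δy²) = 6.5765
cable 3: Δx=-6.5000, Δy=3.5000; L_3 = √(Δx²+Δy²) = 7.3824
cable 4: Δx=5.5000, Δy=1.0000; L_4 = √(Δx²+Δy²) = 5.5902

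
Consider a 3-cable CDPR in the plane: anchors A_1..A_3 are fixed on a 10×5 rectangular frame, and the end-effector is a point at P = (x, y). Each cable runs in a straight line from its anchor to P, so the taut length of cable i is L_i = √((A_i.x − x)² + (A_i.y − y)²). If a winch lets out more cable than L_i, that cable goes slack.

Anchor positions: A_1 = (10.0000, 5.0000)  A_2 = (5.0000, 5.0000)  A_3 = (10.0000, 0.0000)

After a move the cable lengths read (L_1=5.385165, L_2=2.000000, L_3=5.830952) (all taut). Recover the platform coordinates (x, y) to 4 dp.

expand ‖A_i−P‖²=L_i² and subtract eq 1 (k_i ≔ ‖A_i‖²−L_i²)
k_1 = 100.0000+25.0000−29.0000 = 96.0000
eq1−eq2 → [10.0000  0.0000]·P = 50.0000
eq1−eq3 → [0.0000  10.0000]·P = 30.0000
2×2 solve → P = (5.0000, 3.0000)

(5.0000, 3.0000)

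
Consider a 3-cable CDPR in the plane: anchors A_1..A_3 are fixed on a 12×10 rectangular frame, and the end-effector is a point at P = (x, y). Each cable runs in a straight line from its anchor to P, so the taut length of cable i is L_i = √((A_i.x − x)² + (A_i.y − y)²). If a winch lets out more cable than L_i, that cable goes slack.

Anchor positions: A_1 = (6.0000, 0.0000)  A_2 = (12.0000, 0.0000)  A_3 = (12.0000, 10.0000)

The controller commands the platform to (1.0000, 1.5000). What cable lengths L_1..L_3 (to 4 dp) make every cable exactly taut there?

(5.2202, 11.1018, 13.9014)

cable 1: Δx=5.0000, Δy=-1.5000; L_1 = √(Δx²+Δy²) = 5.2202
cable 2: Δx=11.0000, Δy=-1.5000; L_2 = √(Δx²+Δy²) = 11.1018
cable 3: Δx=11.0000, Δy=8.5000; L_3 = √(Δx²+Δy²) = 13.9014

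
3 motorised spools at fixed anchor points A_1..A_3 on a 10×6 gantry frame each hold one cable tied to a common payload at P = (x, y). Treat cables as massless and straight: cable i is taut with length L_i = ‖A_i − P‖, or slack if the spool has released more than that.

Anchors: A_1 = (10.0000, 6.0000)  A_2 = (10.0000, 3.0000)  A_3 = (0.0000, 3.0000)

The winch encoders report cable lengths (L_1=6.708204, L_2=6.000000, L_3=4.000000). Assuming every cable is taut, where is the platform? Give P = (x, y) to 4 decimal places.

expand ‖A_i−P‖²=L_i² and subtract eq 1 (q_i ≔ ‖A_i‖²−L_i²)
q_1 = 100.0000+36.0000−45.0000 = 91.0000
eq1−eq2 → [0.0000  6.0000]·P = 18.0000
eq1−eq3 → [20.0000  6.0000]·P = 98.0000
2×2 solve → P = (4.0000, 3.0000)

(4.0000, 3.0000)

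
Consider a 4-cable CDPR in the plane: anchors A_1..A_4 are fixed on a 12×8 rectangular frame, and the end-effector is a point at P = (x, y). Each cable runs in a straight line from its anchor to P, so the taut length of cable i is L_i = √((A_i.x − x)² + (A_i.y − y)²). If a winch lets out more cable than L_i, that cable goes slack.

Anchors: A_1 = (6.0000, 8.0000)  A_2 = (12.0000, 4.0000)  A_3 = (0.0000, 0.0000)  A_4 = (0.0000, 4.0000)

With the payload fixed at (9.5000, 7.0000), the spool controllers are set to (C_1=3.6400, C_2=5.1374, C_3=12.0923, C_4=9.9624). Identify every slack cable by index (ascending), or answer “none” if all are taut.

2, 3

cable 1: √((-3.5000)²+(1.0000)²)=3.6401, C_1=3.6400: taut
cable 2: √((2.5000)²+(-3.0000)²)=3.9051, C_2=5.1374: slack
cable 3: √((-9.5000)²+(-7.0000)²)=11.8004, C_3=12.0923: slack
cable 4: √((-9.5000)²+(-3.0000)²)=9.9624, C_4=9.9624: taut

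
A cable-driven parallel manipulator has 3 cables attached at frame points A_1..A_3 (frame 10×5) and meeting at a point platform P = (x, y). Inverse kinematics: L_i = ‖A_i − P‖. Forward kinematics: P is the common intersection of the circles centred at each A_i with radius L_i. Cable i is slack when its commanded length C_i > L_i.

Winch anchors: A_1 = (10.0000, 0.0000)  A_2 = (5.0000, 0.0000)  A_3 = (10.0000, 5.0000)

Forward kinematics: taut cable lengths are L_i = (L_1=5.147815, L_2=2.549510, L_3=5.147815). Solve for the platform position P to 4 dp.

each cable: (A_i−P)·(A_i−P) = L_i²; let q_i = ‖A_i‖²−L_i²
q_1 = 100.0000+0.0000−26.5000 = 73.5000
row 1: 10.0000x + 0.0000y = 55.0000  (q_2=18.5000)
row 2: 0.0000x − 10.0000y = -25.0000  (q_3=98.5000)
Cramer on rows 1–2 → x = 5.5000, y = 2.5000

(5.5000, 2.5000)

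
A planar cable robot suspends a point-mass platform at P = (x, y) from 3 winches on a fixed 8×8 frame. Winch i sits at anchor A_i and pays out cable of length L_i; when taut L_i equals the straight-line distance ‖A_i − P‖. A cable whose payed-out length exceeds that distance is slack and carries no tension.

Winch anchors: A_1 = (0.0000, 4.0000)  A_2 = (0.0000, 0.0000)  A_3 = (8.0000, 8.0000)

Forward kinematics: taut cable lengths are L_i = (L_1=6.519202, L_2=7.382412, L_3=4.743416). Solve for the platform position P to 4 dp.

expand ‖A_i−P‖²=L_i² and subtract eq 1 (q_i ≔ ‖A_i‖²−L_i²)
q_1 = 0.0000+16.0000−42.5000 = -26.5000
eq1−eq2 → [0.0000  8.0000]·P = 28.0000
eq1−eq3 → [-16.0000  -8.0000]·P = -132.0000
2×2 solve → P = (6.5000, 3.5000)

(6.5000, 3.5000)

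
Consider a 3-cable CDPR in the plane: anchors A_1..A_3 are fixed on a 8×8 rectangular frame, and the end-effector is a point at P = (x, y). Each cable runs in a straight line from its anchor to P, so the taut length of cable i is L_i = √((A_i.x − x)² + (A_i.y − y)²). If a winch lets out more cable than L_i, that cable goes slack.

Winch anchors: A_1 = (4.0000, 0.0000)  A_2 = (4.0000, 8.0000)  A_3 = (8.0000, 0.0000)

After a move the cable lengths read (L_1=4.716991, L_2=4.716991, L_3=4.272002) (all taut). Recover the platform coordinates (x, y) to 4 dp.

circle eqns → linear via eq_j − eq_1; set q_j = A_j·A_j − L_j²
q_1 = 16.0000+0.0000−22.2500 = -6.2500
0.0000·x − 16.0000·y = q_1−q_2 = -64.0000
-8.0000·x + 0.0000·y = q_1−q_3 = -52.0000
solve first two rows → x=6.5000, y=4.0000

(6.5000, 4.0000)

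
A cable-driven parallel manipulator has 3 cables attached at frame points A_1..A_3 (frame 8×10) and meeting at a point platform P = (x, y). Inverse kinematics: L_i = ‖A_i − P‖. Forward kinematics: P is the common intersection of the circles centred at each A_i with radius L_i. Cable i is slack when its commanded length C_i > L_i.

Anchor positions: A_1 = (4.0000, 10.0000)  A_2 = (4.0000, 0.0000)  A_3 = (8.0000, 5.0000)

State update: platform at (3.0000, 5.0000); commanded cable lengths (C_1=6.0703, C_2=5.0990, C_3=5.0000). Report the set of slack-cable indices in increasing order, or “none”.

i=1: geometric 5.0990 vs commanded 6.0703 ⇒ slack
i=2: geometric 5.0990 vs commanded 5.0990 ⇒ taut
i=3: geometric 5.0000 vs commanded 5.0000 ⇒ taut

1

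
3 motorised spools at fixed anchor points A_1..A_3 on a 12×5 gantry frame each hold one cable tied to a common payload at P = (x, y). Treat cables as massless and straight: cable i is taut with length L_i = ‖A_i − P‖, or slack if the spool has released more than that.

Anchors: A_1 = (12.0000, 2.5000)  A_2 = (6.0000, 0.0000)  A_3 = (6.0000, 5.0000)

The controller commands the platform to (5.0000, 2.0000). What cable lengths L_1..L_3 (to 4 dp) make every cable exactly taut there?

L_1: Δ = A_1−P = (7.0000, 0.5000) → ‖Δ‖ = √49.2500 = 7.0178
L_2: Δ = A_2−P = (1.0000, -2.0000) → ‖Δ‖ = √5.0000 = 2.2361
L_3: Δ = A_3−P = (1.0000, 3.0000) → ‖Δ‖ = √10.0000 = 3.1623

(7.0178, 2.2361, 3.1623)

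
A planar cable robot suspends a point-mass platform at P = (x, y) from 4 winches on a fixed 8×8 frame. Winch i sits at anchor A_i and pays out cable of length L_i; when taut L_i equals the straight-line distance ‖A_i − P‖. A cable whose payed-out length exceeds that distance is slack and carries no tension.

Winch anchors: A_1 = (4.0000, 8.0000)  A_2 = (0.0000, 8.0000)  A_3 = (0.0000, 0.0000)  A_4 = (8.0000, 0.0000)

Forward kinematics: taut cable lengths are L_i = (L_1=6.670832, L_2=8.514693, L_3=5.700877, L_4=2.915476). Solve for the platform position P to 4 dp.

(5.5000, 1.5000)

circle eqns → linear via eq_j − eq_1; set k_j = A_j·A_j − L_j²
k_1 = 16.0000+64.0000−44.5000 = 35.5000
8.0000·x + 0.0000·y = k_1−k_2 = 44.0000
8.0000·x + 16.0000·y = k_1−k_3 = 68.0000
-8.0000·x + 16.0000·y = k_1−k_4 = -20.0000
solve first two rows → x=5.5000, y=1.5000
check cable 4: ‖A_4−P‖² = 8.5000 ≈ L_4² = 8.5000 ✓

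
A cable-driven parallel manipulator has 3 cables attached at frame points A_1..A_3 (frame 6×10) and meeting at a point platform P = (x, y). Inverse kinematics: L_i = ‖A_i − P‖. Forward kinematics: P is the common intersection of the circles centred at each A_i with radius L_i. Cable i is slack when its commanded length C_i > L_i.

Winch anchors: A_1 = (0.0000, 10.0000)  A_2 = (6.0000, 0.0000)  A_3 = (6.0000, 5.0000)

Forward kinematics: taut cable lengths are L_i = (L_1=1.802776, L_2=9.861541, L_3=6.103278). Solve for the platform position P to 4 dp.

circle eqns → linear via eq_j − eq_1; set q_j = A_j·A_j − L_j²
q_1 = 0.0000+100.0000−3.2500 = 96.7500
-12.0000·x + 20.0000·y = q_1−q_2 = 158.0000
-12.0000·x + 10.0000·y = q_1−q_3 = 73.0000
solve first two rows → x=1.0000, y=8.5000

(1.0000, 8.5000)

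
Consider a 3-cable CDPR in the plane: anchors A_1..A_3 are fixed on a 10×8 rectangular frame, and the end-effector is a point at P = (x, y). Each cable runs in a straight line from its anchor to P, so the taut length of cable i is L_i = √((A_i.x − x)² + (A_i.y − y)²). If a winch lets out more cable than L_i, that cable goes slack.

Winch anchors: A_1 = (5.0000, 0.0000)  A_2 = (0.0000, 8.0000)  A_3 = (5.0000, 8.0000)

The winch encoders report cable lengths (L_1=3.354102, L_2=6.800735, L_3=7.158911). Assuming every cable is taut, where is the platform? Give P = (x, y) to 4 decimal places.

each cable: (A_i−P)·(A_i−P) = L_i²; let c_i = ‖A_i‖²−L_i²
c_1 = 25.0000+0.0000−11.2500 = 13.7500
row 1: 10.0000x − 16.0000y = -4.0000  (c_2=17.7500)
row 2: 0.0000x − 16.0000y = -24.0000  (c_3=37.7500)
Cramer on rows 1–2 → x = 2.0000, y = 1.5000

(2.0000, 1.5000)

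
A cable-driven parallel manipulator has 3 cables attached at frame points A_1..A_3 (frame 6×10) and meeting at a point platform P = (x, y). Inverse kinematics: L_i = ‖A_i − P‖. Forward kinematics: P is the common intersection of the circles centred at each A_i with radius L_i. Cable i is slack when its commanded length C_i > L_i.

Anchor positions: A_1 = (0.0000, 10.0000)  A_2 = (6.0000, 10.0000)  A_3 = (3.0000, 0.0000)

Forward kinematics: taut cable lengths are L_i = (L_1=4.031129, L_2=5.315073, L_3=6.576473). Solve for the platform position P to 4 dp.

expand ‖A_i−P‖²=L_i² and subtract eq 1 (k_i ≔ ‖A_i‖²−L_i²)
k_1 = 0.0000+100.0000−16.2500 = 83.7500
eq1−eq2 → [-12.0000  0.0000]·P = -24.0000
eq1−eq3 → [-6.0000  20.0000]·P = 118.0000
2×2 solve → P = (2.0000, 6.5000)

(2.0000, 6.5000)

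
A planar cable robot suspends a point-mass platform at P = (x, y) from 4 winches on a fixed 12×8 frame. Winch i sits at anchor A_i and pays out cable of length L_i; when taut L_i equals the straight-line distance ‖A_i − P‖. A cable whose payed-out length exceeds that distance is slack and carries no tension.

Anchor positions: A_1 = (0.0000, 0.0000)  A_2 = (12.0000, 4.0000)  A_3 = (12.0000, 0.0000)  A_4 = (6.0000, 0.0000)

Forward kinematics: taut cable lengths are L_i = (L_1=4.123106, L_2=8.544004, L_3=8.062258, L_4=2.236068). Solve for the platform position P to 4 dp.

circle eqns → linear via eq_j − eq_1; set c_j = A_j·A_j − L_j²
c_1 = 0.0000+0.0000−17.0000 = -17.0000
-24.0000·x − 8.0000·y = c_1−c_2 = -104.0000
-24.0000·x + 0.0000·y = c_1−c_3 = -96.0000
-12.0000·x + 0.0000·y = c_1−c_4 = -48.0000
solve first two rows → x=4.0000, y=1.0000
check cable 4: ‖A_4−P‖² = 5.0000 ≈ L_4² = 5.0000 ✓

(4.0000, 1.0000)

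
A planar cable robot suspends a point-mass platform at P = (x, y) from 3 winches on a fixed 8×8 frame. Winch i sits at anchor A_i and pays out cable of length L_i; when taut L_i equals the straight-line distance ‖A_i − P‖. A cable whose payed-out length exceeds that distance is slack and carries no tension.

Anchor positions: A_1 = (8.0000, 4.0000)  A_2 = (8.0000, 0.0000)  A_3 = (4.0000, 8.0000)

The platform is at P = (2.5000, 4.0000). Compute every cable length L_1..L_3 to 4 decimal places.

(5.5000, 6.8007, 4.2720)

L_1: Δ = A_1−P = (5.5000, 0.0000) → ‖Δ‖ = √30.2500 = 5.5000
L_2: Δ = A_2−P = (5.5000, -4.0000) → ‖Δ‖ = √46.2500 = 6.8007
L_3: Δ = A_3−P = (1.5000, 4.0000) → ‖Δ‖ = √18.2500 = 4.2720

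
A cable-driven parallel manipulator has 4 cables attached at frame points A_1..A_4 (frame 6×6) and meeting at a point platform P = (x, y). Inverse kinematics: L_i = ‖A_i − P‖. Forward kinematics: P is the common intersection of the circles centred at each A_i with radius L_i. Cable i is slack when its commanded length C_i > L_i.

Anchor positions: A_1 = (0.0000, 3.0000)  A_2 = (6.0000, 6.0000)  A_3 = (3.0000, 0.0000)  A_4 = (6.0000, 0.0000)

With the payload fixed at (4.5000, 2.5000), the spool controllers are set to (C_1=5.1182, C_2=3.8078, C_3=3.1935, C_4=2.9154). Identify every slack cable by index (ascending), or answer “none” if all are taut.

1, 3

cable 1: L_1 = ‖A_1−P‖ = 4.5277;  C_1 = 5.1182 → slack
cable 2: L_2 = ‖A_2−P‖ = 3.8079;  C_2 = 3.8078 → taut
cable 3: L_3 = ‖A_3−P‖ = 2.9155;  C_3 = 3.1935 → slack
cable 4: L_4 = ‖A_4−P‖ = 2.9155;  C_4 = 2.9154 → taut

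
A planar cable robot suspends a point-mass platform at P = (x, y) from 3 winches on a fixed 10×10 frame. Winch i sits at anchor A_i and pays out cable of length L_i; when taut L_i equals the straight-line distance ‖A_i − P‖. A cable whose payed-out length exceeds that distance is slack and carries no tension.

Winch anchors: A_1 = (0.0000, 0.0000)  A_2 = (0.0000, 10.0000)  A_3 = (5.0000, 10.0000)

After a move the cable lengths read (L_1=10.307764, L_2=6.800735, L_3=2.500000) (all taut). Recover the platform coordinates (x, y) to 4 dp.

each cable: (A_i−P)·(A_i−P) = L_i²; let k_i = ‖A_i‖²−L_i²
k_1 = 0.0000+0.0000−106.2500 = -106.2500
row 1: 0.0000x − 20.0000y = -160.0000  (k_2=53.7500)
row 2: -10.0000x − 20.0000y = -225.0000  (k_3=118.7500)
Cramer on rows 1–2 → x = 6.5000, y = 8.0000

(6.5000, 8.0000)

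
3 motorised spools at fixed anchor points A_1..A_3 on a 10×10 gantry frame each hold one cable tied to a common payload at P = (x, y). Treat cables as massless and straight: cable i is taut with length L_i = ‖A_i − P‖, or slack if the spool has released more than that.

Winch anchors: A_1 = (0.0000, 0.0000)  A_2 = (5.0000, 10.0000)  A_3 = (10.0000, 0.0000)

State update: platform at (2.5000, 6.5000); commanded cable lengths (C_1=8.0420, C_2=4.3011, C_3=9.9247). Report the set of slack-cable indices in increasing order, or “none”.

1

cable 1: L_1 = ‖A_1−P‖ = 6.9642;  C_1 = 8.0420 → slack
cable 2: L_2 = ‖A_2−P‖ = 4.3012;  C_2 = 4.3011 → taut
cable 3: L_3 = ‖A_3−P‖ = 9.9247;  C_3 = 9.9247 → taut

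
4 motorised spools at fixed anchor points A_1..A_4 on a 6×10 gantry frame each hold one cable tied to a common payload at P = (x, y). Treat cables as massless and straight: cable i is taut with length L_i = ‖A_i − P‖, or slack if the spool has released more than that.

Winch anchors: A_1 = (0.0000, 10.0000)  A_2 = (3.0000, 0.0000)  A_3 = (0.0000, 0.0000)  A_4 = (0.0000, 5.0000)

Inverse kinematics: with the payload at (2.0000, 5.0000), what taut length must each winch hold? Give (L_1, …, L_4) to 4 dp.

cable 1: Δx=-2.0000, Δy=5.0000; L_1 = √(Δx²+Δy²) = 5.3852
cable 2: Δx=1.0000, Δy=-5.0000; L_2 = √(Δx²+Δy²) = 5.0990
cable 3: Δx=-2.0000, Δy=-5.0000; L_3 = √(Δx²+Δy²) = 5.3852
cable 4: Δx=-2.0000, Δy=0.0000; L_4 = √(Δx²+Δy²) = 2.0000

(5.3852, 5.0990, 5.3852, 2.0000)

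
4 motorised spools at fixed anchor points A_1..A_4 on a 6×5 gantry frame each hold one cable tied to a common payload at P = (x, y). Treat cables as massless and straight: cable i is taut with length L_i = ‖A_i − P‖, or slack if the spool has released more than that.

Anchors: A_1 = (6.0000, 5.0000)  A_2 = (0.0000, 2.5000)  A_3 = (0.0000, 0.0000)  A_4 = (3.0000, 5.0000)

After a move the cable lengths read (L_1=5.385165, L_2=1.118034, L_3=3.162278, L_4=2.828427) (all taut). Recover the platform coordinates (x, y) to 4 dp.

each cable: (A_i−P)·(A_i−P) = L_i²; let k_i = ‖A_i‖²−L_i²
k_1 = 36.0000+25.0000−29.0000 = 32.0000
row 1: 12.0000x + 5.0000y = 27.0000  (k_2=5.0000)
row 2: 12.0000x + 10.0000y = 42.0000  (k_3=-10.0000)
row 3: 6.0000x + 0.0000y = 6.0000  (k_4=26.0000)
Cramer on rows 1–2 → x = 1.0000, y = 3.0000
check cable 4: ‖A_4−P‖² = 8.0000 ≈ L_4² = 8.0000 ✓

(1.0000, 3.0000)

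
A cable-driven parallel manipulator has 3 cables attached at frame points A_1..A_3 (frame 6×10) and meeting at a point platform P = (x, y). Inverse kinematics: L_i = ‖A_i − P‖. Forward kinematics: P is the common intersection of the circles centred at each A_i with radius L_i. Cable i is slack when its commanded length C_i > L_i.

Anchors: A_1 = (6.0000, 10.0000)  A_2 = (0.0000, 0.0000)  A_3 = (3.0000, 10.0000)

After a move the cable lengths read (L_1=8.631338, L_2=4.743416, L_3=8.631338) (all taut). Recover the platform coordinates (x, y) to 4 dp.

expand ‖A_i−P‖²=L_i² and subtract eq 1 (c_i ≔ ‖A_i‖²−L_i²)
c_1 = 36.0000+100.0000−74.5000 = 61.5000
eq1−eq2 → [12.0000  20.0000]·P = 84.0000
eq1−eq3 → [6.0000  0.0000]·P = 27.0000
2×2 solve → P = (4.5000, 1.5000)

(4.5000, 1.5000)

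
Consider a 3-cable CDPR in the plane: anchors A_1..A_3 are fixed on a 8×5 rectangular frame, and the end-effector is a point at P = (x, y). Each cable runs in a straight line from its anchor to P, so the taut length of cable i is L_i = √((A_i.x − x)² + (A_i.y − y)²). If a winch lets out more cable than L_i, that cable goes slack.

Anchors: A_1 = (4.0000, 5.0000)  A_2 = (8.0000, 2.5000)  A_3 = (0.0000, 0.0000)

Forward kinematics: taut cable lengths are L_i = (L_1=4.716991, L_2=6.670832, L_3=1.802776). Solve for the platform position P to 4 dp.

(1.5000, 1.0000)

expand ‖A_i−P‖²=L_i² and subtract eq 1 (q_i ≔ ‖A_i‖²−L_i²)
q_1 = 16.0000+25.0000−22.2500 = 18.7500
eq1−eq2 → [-8.0000  5.0000]·P = -7.0000
eq1−eq3 → [8.0000  10.0000]·P = 22.0000
2×2 solve → P = (1.5000, 1.0000)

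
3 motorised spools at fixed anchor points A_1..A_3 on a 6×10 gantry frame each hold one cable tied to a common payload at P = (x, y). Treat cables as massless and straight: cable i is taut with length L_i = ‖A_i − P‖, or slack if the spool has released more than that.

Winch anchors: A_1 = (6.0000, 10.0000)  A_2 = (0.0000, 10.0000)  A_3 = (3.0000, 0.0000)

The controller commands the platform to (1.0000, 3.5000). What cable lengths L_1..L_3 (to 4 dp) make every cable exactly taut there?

(8.2006, 6.5765, 4.0311)

L_1 = √((6.0000−1.0000)² + (10.0000−3.5000)²) = 8.2006
L_2 = √((0.0000−1.0000)² + (10.0000−3.5000)²) = 6.5765
L_3 = √((3.0000−1.0000)² + (0.0000−3.5000)²) = 4.0311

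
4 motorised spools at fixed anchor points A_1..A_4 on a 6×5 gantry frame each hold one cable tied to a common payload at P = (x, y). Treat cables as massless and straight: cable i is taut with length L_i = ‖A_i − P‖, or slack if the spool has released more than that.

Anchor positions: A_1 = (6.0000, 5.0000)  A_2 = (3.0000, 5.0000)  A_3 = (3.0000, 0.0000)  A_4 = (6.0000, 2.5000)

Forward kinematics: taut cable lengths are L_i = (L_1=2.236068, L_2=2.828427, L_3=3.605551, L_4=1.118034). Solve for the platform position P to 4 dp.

each cable: (A_i−P)·(A_i−P) = L_i²; let c_i = ‖A_i‖²−L_i²
c_1 = 36.0000+25.0000−5.0000 = 56.0000
row 1: 6.0000x + 0.0000y = 30.0000  (c_2=26.0000)
row 2: 6.0000x + 10.0000y = 60.0000  (c_3=-4.0000)
row 3: 0.0000x + 5.0000y = 15.0000  (c_4=41.0000)
Cramer on rows 1–2 → x = 5.0000, y = 3.0000
check cable 4: ‖A_4−P‖² = 1.2500 ≈ L_4² = 1.2500 ✓

(5.0000, 3.0000)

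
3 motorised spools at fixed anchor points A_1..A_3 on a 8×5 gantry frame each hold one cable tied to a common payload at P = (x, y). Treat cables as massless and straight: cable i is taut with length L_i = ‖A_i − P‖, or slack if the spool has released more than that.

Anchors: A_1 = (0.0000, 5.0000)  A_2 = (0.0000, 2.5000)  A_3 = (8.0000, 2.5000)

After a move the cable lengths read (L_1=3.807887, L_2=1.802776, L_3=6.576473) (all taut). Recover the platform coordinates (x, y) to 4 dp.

(1.5000, 1.5000)

expand ‖A_i−P‖²=L_i² and subtract eq 1 (k_i ≔ ‖A_i‖²−L_i²)
k_1 = 0.0000+25.0000−14.5000 = 10.5000
eq1−eq2 → [0.0000  5.0000]·P = 7.5000
eq1−eq3 → [-16.0000  5.0000]·P = -16.5000
2×2 solve → P = (1.5000, 1.5000)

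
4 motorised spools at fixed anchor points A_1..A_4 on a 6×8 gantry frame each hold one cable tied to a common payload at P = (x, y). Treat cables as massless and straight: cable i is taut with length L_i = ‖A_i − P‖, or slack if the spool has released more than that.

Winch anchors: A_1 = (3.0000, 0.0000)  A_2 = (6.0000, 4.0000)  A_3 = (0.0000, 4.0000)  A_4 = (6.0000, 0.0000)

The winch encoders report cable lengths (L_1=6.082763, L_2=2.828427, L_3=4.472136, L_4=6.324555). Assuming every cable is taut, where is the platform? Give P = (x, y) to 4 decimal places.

(4.0000, 6.0000)

each cable: (A_i−P)·(A_i−P) = L_i²; let k_i = ‖A_i‖²−L_i²
k_1 = 9.0000+0.0000−37.0000 = -28.0000
row 1: -6.0000x − 8.0000y = -72.0000  (k_2=44.0000)
row 2: 6.0000x − 8.0000y = -24.0000  (k_3=-4.0000)
row 3: -6.0000x + 0.0000y = -24.0000  (k_4=-4.0000)
Cramer on rows 1–2 → x = 4.0000, y = 6.0000
check cable 4: ‖A_4−P‖² = 40.0000 ≈ L_4² = 40.0000 ✓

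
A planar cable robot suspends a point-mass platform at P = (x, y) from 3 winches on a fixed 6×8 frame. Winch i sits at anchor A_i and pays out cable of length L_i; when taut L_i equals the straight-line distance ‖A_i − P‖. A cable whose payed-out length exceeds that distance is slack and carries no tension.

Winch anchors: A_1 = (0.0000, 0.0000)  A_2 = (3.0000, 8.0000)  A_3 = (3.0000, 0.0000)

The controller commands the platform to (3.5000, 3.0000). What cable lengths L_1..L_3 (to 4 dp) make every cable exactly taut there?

(4.6098, 5.0249, 3.0414)

L_1 = √((0.0000−3.5000)² + (0.0000−3.0000)²) = 4.6098
L_2 = √((3.0000−3.5000)² + (8.0000−3.0000)²) = 5.0249
L_3 = √((3.0000−3.5000)² + (0.0000−3.0000)²) = 3.0414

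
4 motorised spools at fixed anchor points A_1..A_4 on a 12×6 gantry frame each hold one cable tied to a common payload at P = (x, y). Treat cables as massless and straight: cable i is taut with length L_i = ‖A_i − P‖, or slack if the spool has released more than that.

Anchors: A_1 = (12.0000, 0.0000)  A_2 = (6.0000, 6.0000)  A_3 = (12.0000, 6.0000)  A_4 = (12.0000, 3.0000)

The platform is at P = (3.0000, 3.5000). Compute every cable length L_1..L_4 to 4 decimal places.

(9.6566, 3.9051, 9.3408, 9.0139)

L_1 = √((12.0000−3.0000)² + (0.0000−3.5000)²) = 9.6566
L_2 = √((6.0000−3.0000)² + (6.0000−3.5000)²) = 3.9051
L_3 = √((12.0000−3.0000)² + (6.0000−3.5000)²) = 9.3408
L_4 = √((12.0000−3.0000)² + (3.0000−3.5000)²) = 9.0139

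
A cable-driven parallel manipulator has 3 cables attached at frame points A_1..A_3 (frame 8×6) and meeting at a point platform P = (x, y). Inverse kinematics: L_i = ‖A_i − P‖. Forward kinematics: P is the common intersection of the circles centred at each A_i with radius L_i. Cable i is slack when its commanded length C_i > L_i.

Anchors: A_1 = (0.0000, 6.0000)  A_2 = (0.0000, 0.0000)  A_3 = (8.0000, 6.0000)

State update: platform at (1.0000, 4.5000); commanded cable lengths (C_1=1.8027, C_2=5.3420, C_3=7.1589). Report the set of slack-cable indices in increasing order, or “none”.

2

cable 1: L_1 = ‖A_1−P‖ = 1.8028;  C_1 = 1.8027 → taut
cable 2: L_2 = ‖A_2−P‖ = 4.6098;  C_2 = 5.3420 → slack
cable 3: L_3 = ‖A_3−P‖ = 7.1589;  C_3 = 7.1589 → taut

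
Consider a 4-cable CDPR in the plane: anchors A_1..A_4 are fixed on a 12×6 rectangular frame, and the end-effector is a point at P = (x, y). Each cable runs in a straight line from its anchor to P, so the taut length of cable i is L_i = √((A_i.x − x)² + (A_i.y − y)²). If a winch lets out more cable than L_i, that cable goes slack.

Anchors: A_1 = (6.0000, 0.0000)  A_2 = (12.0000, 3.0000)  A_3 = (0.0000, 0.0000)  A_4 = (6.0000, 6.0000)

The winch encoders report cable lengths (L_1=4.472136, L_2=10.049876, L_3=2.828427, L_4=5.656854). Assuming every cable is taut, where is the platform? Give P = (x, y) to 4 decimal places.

(2.0000, 2.0000)

circle eqns → linear via eq_j − eq_1; set q_j = A_j·A_j − L_j²
q_1 = 36.0000+0.0000−20.0000 = 16.0000
-12.0000·x − 6.0000·y = q_1−q_2 = -36.0000
12.0000·x + 0.0000·y = q_1−q_3 = 24.0000
0.0000·x − 12.0000·y = q_1−q_4 = -24.0000
solve first two rows → x=2.0000, y=2.0000
check cable 4: ‖A_4−P‖² = 32.0000 ≈ L_4² = 32.0000 ✓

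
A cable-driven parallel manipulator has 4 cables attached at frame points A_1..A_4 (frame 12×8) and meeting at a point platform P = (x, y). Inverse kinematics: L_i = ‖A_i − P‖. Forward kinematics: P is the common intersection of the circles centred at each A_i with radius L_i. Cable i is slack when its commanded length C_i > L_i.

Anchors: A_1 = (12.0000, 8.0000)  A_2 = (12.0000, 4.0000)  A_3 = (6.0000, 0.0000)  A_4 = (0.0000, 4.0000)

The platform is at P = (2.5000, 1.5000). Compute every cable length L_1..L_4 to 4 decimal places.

(11.5109, 9.8234, 3.8079, 3.5355)

L_1: Δ = A_1−P = (9.5000, 6.5000) → ‖Δ‖ = √132.5000 = 11.5109
L_2: Δ = A_2−P = (9.5000, 2.5000) → ‖Δ‖ = √96.5000 = 9.8234
L_3: Δ = A_3−P = (3.5000, -1.5000) → ‖Δ‖ = √14.5000 = 3.8079
L_4: Δ = A_4−P = (-2.5000, 2.5000) → ‖Δ‖ = √12.5000 = 3.5355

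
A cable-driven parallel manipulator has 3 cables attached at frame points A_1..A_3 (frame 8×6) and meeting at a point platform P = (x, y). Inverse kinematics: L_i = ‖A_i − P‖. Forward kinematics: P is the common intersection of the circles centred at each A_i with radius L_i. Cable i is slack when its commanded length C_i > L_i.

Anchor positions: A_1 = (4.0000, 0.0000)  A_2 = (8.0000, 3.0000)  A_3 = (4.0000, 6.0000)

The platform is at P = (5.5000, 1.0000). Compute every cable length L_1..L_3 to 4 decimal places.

L_1 = √((4.0000−5.5000)² + (0.0000−1.0000)²) = 1.8028
L_2 = √((8.0000−5.5000)² + (3.0000−1.0000)²) = 3.2016
L_3 = √((4.0000−5.5000)² + (6.0000−1.0000)²) = 5.2202

(1.8028, 3.2016, 5.2202)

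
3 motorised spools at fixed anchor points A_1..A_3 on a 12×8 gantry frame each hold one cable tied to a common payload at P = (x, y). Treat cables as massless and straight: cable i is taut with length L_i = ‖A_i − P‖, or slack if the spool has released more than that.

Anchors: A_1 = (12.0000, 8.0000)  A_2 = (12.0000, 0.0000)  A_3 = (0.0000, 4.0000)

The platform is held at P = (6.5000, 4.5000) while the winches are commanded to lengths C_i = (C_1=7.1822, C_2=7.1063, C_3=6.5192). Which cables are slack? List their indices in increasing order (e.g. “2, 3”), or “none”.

1

i=1: geometric 6.5192 vs commanded 7.1822 ⇒ slack
i=2: geometric 7.1063 vs commanded 7.1063 ⇒ taut
i=3: geometric 6.5192 vs commanded 6.5192 ⇒ taut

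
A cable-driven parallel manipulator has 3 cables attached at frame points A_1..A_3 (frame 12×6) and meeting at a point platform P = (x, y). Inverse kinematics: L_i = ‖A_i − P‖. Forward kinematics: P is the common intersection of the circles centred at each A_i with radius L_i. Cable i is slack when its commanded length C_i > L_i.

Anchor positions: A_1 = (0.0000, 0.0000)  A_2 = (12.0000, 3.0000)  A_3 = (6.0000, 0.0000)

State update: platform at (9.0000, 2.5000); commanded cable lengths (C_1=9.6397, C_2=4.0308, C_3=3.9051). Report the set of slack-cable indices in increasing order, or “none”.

1, 2

i=1: geometric 9.3408 vs commanded 9.6397 ⇒ slack
i=2: geometric 3.0414 vs commanded 4.0308 ⇒ slack
i=3: geometric 3.9051 vs commanded 3.9051 ⇒ taut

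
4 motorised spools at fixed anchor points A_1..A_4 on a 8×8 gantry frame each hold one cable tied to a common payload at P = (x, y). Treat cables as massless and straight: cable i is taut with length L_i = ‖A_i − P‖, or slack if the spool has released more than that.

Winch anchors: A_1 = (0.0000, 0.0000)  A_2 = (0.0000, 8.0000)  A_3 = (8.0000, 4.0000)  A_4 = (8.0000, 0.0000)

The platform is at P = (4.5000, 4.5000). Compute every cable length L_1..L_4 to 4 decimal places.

cable 1: Δx=-4.5000, Δy=-4.5000; L_1 = √(Δx²+Δy²) = 6.3640
cable 2: Δx=-4.5000, Δy=3.5000; L_2 = √(Δx²+Δy²) = 5.7009
cable 3: Δx=3.5000, Δy=-0.5000; L_3 = √(Δx²+Δy²) = 3.5355
cable 4: Δx=3.5000, Δy=-4.5000; L_4 = √(Δx²+Δy²) = 5.7009

(6.3640, 5.7009, 3.5355, 5.7009)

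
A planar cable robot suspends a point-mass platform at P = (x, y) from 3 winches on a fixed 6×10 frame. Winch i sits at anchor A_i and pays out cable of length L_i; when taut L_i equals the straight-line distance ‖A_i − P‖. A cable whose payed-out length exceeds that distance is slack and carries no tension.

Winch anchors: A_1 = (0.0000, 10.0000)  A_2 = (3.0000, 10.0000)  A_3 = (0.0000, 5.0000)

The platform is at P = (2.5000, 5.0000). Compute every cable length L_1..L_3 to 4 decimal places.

(5.5902, 5.0249, 2.5000)

cable 1: Δx=-2.5000, Δy=5.0000; L_1 = √(Δx²+Δy²) = 5.5902
cable 2: Δx=0.5000, Δy=5.0000; L_2 = √(Δx²+Δy²) = 5.0249
cable 3: Δx=-2.5000, Δy=0.0000; L_3 = √(Δx²+Δy²) = 2.5000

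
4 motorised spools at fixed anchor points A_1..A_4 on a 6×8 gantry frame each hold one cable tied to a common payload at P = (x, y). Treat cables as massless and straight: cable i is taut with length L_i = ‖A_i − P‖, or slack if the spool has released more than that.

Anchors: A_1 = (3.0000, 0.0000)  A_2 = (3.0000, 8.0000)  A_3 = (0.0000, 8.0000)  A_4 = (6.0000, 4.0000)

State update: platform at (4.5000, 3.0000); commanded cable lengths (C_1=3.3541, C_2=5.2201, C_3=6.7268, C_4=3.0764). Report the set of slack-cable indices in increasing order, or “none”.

cable 1: L_1 = ‖A_1−P‖ = 3.3541;  C_1 = 3.3541 → taut
cable 2: L_2 = ‖A_2−P‖ = 5.2202;  C_2 = 5.2201 → taut
cable 3: L_3 = ‖A_3−P‖ = 6.7268;  C_3 = 6.7268 → taut
cable 4: L_4 = ‖A_4−P‖ = 1.8028;  C_4 = 3.0764 → slack

4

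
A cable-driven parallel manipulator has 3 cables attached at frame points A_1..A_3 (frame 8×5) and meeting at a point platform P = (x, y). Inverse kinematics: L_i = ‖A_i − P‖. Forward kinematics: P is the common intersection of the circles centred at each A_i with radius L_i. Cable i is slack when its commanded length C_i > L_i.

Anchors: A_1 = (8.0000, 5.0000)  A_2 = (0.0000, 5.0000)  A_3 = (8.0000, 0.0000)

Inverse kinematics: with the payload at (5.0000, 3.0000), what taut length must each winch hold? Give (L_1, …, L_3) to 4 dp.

(3.6056, 5.3852, 4.2426)

L_1 = √((8.0000−5.0000)² + (5.0000−3.0000)²) = 3.6056
L_2 = √((0.0000−5.0000)² + (5.0000−3.0000)²) = 5.3852
L_3 = √((8.0000−5.0000)² + (0.0000−3.0000)²) = 4.2426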